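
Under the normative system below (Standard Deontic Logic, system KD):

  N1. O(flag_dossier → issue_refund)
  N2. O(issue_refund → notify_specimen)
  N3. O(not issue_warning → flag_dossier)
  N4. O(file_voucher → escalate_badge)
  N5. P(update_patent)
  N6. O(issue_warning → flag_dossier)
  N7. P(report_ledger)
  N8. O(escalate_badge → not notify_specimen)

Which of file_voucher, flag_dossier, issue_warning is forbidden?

file_voucher

Premises 6 and 3 cover both cases: O(issue_warning → flag_dossier) and O(not issue_warning → flag_dossier). Since issue_warning ∨ not issue_warning is a tautology, O(flag_dossier) follows.
Applying K to premise 1 (O(flag_dossier → issue_refund)) and O(flag_dossier) yields O(issue_refund).
Applying K to premise 2 (O(issue_refund → notify_specimen)) and O(issue_refund) yields O(notify_specimen).
The contrapositive of premise 8 (O(escalate_badge → not notify_specimen)) is O(notify_specimen → not escalate_badge), and O(notify_specimen) is already established, so O(not escalate_badge).
The contrapositive of premise 4 (O(file_voucher → escalate_badge)) is O(not escalate_badge → not file_voucher), and O(not escalate_badge) is already established, so O(not file_voucher).
So O(not file_voucher) holds, i.e. file_voucher is forbidden. None of the other listed options is forbidden under the premises.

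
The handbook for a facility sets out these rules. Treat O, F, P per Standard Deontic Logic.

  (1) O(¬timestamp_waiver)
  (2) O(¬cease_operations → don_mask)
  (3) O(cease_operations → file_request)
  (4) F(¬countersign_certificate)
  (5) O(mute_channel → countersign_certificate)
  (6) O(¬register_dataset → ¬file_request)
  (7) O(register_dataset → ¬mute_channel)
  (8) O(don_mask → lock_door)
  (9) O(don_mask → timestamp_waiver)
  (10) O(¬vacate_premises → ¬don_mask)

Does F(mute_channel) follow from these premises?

Yes

Premise 1 gives O(¬timestamp_waiver).
Premise 9 is O(don_mask → timestamp_waiver); contrapositively O(¬timestamp_waiver → ¬don_mask). Since O(¬timestamp_waiver) holds, K gives O(¬don_mask).
The contrapositive of premise 2 (O(¬cease_operations → don_mask)) is O(¬don_mask → cease_operations), and O(¬don_mask) is already established, so O(cease_operations).
From O(cease_operations) and premise 3, O(cease_operations → file_request), we obtain O(file_request).
Premise 6 is O(¬register_dataset → ¬file_request); contrapositively O(file_request → register_dataset). Since O(file_request) holds, K gives O(register_dataset).
With premise 7, O(register_dataset → ¬mute_channel), the K-axiom yields O(¬mute_channel).
Premises 4, 5, 8, 10 do not contribute to this derivation.
So O(¬mute_channel) holds, i.e. F(mute_channel). The claim follows.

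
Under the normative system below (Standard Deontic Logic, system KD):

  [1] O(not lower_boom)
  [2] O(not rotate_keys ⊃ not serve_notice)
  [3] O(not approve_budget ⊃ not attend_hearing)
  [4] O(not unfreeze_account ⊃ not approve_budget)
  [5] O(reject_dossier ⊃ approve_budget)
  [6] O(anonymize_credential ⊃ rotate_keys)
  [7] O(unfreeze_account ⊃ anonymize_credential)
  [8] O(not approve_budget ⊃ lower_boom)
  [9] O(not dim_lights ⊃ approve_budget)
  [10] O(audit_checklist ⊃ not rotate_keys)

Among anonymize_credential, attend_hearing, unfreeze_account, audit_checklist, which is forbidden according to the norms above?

Premise 1 states O(not lower_boom) outright.
The contrapositive of premise 8 (O(not approve_budget ⊃ lower_boom)) is O(not lower_boom ⊃ approve_budget), and O(not lower_boom) is already established, so O(approve_budget).
The contrapositive of premise 4 (O(not unfreeze_account ⊃ not approve_budget)) is O(approve_budget ⊃ unfreeze_account), and O(approve_budget) is already established, so O(unfreeze_account).
Applying K to premise 7 (O(unfreeze_account ⊃ anonymize_credential)) and O(unfreeze_account) yields O(anonymize_credential).
With premise 6, O(anonymize_credential ⊃ rotate_keys), the K-axiom yields O(rotate_keys).
Premise 10 is O(audit_checklist ⊃ not rotate_keys); contrapositively O(rotate_keys ⊃ not audit_checklist). Since O(rotate_keys) holds, K gives O(not audit_checklist).
So O(not audit_checklist) holds, i.e. audit_checklist is forbidden. None of the other listed options is forbidden under the premises.

audit_checklist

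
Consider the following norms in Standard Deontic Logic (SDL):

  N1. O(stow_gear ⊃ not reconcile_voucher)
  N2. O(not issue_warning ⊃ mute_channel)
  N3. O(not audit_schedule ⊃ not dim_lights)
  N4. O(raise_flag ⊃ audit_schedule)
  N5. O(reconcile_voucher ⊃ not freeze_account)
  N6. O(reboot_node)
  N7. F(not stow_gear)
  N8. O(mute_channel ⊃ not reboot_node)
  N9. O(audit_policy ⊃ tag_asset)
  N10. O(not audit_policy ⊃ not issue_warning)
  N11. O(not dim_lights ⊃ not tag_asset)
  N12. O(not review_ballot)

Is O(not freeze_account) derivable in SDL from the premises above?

No

Premise 5 is O(reconcile_voucher ⊃ not freeze_account), but O(reconcile_voucher) is not derivable from the premises, so it does not yield O(not freeze_account).
No other premise forces O(not freeze_account). An ideal world satisfying every premise can still have not freeze_account false, so O(not freeze_account) is not derivable.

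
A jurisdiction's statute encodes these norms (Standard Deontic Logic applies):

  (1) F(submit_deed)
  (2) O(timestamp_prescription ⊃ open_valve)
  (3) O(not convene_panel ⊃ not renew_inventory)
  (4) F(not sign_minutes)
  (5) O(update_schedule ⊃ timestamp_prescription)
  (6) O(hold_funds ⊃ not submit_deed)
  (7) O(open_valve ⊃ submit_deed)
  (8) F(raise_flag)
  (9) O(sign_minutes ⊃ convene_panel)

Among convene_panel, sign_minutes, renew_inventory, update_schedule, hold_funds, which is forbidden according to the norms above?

Premise 1 is F(submit_deed), i.e. O(not submit_deed).
Premise 7, O(open_valve ⊃ submit_deed), contraposes to O(not submit_deed ⊃ not open_valve); with O(not submit_deed) we get O(not open_valve).
The contrapositive of premise 2 (O(timestamp_prescription ⊃ open_valve)) is O(not open_valve ⊃ not timestamp_prescription), and O(not open_valve) is already established, so O(not timestamp_prescription).
The contrapositive of premise 5 (O(update_schedule ⊃ timestamp_prescription)) is O(not timestamp_prescription ⊃ not update_schedule), and O(not timestamp_prescription) is already established, so O(not update_schedule).
So O(not update_schedule) holds, i.e. update_schedule is forbidden. None of the other listed options is forbidden under the premises.

update_schedule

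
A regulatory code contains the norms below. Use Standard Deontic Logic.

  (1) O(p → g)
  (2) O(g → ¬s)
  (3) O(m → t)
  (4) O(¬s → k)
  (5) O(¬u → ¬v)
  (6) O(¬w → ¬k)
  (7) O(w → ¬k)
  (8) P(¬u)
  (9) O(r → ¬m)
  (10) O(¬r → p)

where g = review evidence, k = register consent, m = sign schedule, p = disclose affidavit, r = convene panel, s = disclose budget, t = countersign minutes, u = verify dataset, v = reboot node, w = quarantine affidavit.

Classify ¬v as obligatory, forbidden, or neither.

Premise 5 is O(¬u → ¬v), but O(¬u) is not derivable from the premises (the permission P(¬u) asserts only ¬O(u), not O(¬u)), so it does not yield O(¬v).
No premise or chain of K-axiom applications forces O(¬v), and none forces O(v). So ¬v is neither obligatory nor forbidden under these norms.

Neither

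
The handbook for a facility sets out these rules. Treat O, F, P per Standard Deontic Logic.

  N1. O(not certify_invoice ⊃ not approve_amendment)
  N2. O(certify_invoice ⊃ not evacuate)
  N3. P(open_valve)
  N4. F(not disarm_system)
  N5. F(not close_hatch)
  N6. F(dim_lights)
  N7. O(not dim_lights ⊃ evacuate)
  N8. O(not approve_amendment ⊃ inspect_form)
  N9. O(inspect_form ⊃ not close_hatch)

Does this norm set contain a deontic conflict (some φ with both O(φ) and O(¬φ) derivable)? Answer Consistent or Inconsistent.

Inconsistent

Premise 5 is F(not close_hatch), i.e. O(close_hatch).
The contrapositive of premise 9 (O(inspect_form ⊃ not close_hatch)) is O(close_hatch ⊃ not inspect_form), and O(close_hatch) is already established, so O(not inspect_form).
Premise 8 is O(not approve_amendment ⊃ inspect_form); contrapositively O(not inspect_form ⊃ approve_amendment). Since O(not inspect_form) holds, K gives O(approve_amendment).
The contrapositive of premise 1 (O(not certify_invoice ⊃ not approve_amendment)) is O(approve_amendment ⊃ certify_invoice), and O(approve_amendment) is already established, so O(certify_invoice).
With premise 2, O(certify_invoice ⊃ not evacuate), the K-axiom yields O(not evacuate).
The contrapositive of premise 7 (O(not dim_lights ⊃ evacuate)) is O(not evacuate ⊃ dim_lights), and O(not evacuate) is already established, so O(dim_lights).
However, F(dim_lights) at premise 6 amounts to O(not dim_lights).
We now have both O(dim_lights) and O(not dim_lights) — dim_lights is simultaneously obligatory and forbidden, violating the D-axiom.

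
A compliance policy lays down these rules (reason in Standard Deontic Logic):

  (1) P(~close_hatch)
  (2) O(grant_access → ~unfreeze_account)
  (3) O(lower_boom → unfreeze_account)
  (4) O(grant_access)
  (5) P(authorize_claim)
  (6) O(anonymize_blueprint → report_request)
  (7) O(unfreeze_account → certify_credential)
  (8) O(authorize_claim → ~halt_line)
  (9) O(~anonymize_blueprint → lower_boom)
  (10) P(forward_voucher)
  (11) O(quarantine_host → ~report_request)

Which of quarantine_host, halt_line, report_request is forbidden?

quarantine_host

Premise 4 states O(grant_access) outright.
From O(grant_access) and premise 2, O(grant_access → ~unfreeze_account), we obtain O(~unfreeze_account).
Premise 3 is O(lower_boom → unfreeze_account); contrapositively O(~unfreeze_account → ~lower_boom). Since O(~unfreeze_account) holds, K gives O(~lower_boom).
Premise 9 is O(~anonymize_blueprint → lower_boom); contrapositively O(~lower_boom → anonymize_blueprint). Since O(~lower_boom) holds, K gives O(anonymize_blueprint).
With premise 6, O(anonymize_blueprint → report_request), the K-axiom yields O(report_request).
Premise 11 is O(quarantine_host → ~report_request); contrapositively O(report_request → ~quarantine_host). Since O(report_request) holds, K gives O(~quarantine_host).
So O(~quarantine_host) holds, i.e. quarantine_host is forbidden. None of the other listed options is forbidden under the premises.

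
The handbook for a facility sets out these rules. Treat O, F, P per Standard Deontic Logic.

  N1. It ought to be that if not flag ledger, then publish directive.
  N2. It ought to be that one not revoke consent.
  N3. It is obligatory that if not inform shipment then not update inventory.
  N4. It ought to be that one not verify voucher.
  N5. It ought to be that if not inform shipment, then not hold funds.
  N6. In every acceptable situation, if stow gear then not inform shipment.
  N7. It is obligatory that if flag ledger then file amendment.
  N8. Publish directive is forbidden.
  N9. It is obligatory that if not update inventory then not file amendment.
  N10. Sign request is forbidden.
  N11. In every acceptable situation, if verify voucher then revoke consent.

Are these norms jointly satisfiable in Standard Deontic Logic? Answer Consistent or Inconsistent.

Premise 11 is O(verify_voucher → revoke_consent), but O(verify_voucher) is not derivable from the premises, so it does not yield O(revoke_consent).
So O(revoke_consent) is not derivable, and the apparent clash with O(¬revoke_consent) does not arise.
A world satisfying every obligation exists (e.g. file_amendment=true, flag_ledger=true, hold_funds=false, inform_shipment=true, publish_directive=false, revoke_consent=false, sign_request=false, stow_gear=false, update_inventory=true, verify_voucher=false); no atom is both obligatory and forbidden, so the set is consistent.

Consistent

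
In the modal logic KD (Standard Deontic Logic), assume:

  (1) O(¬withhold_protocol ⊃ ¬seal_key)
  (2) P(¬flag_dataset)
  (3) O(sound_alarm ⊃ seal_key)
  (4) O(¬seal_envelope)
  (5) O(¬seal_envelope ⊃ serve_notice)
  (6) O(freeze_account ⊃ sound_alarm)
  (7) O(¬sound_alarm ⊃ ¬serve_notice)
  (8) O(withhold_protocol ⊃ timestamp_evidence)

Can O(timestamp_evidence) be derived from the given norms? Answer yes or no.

Yes

Premise 4 states O(¬seal_envelope) outright.
Premise 5 is O(¬seal_envelope ⊃ serve_notice); since O(¬seal_envelope), deontic closure gives O(serve_notice).
Premise 7, O(¬sound_alarm ⊃ ¬serve_notice), contraposes to O(serve_notice ⊃ sound_alarm); with O(serve_notice) we get O(sound_alarm).
With premise 3, O(sound_alarm ⊃ seal_key), the K-axiom yields O(seal_key).
Premise 1 is O(¬withhold_protocol ⊃ ¬seal_key); contrapositively O(seal_key ⊃ withhold_protocol). Since O(seal_key) holds, K gives O(withhold_protocol).
Premise 8 is O(withhold_protocol ⊃ timestamp_evidence); since O(withhold_protocol), deontic closure gives O(timestamp_evidence).
Premises 2, 6 do not contribute to this derivation.
So O(timestamp_evidence) follows.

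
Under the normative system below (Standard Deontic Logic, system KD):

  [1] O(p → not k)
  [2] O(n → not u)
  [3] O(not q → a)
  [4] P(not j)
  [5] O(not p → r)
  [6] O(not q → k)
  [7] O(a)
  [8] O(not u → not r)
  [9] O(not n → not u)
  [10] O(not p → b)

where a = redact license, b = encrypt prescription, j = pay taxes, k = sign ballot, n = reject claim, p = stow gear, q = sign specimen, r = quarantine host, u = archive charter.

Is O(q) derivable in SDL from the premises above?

Yes

Premises 2 and 9 are O(n → not u) and O(not n → not u); every ideal world satisfies n or not n, so in either case not u holds — hence O(not u).
Premise 8 is O(not u → not r); since O(not u), deontic closure gives O(not r).
The contrapositive of premise 5 (O(not p → r)) is O(not r → p), and O(not r) is already established, so O(p).
From O(p) and premise 1, O(p → not k), we obtain O(not k).
Premise 6, O(not q → k), contraposes to O(not k → q); with O(not k) we get O(q).
Premises 3, 4, 7, 10 do not contribute to this derivation.
So O(q) follows.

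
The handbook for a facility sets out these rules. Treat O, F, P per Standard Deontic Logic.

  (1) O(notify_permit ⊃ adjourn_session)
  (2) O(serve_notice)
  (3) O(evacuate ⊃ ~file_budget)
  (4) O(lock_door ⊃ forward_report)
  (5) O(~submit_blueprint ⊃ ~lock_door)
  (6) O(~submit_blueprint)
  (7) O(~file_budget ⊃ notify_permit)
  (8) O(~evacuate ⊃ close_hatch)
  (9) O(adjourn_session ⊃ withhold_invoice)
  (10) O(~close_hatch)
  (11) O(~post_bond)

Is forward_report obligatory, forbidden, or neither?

Premise 4 is O(lock_door ⊃ forward_report), but O(lock_door) is not derivable from the premises, so it does not yield O(forward_report).
No premise or chain of K-axiom applications forces O(forward_report), and none forces O(~forward_report). So forward_report is neither obligatory nor forbidden under these norms.

Neither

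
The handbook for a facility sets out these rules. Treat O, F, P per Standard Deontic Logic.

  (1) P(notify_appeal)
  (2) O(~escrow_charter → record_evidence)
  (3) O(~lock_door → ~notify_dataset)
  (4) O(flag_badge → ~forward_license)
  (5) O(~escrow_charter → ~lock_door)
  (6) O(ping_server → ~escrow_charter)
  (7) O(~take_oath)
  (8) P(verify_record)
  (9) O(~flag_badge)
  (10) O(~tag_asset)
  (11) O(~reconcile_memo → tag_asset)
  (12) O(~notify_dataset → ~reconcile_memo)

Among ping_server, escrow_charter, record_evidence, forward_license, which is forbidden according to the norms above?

From premise 10 we have O(~tag_asset).
The contrapositive of premise 11 (O(~reconcile_memo → tag_asset)) is O(~tag_asset → reconcile_memo), and O(~tag_asset) is already established, so O(reconcile_memo).
The contrapositive of premise 12 (O(~notify_dataset → ~reconcile_memo)) is O(reconcile_memo → notify_dataset), and O(reconcile_memo) is already established, so O(notify_dataset).
Premise 3 is O(~lock_door → ~notify_dataset); contrapositively O(notify_dataset → lock_door). Since O(notify_dataset) holds, K gives O(lock_door).
Premise 5, O(~escrow_charter → ~lock_door), contraposes to O(lock_door → escrow_charter); with O(lock_door) we get O(escrow_charter).
Premise 6 is O(ping_server → ~escrow_charter); contrapositively O(escrow_charter → ~ping_server). Since O(escrow_charter) holds, K gives O(~ping_server).
So O(~ping_server) holds, i.e. ping_server is forbidden. None of the other listed options is forbidden under the premises.

ping_server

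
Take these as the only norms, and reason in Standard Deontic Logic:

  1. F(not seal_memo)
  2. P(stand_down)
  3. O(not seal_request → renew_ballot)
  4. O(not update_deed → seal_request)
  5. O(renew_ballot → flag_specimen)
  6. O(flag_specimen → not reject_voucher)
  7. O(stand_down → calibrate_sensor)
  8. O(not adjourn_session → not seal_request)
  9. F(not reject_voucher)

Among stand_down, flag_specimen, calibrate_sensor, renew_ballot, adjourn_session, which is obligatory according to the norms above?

adjourn_session

Premise 9, F(not reject_voucher), is equivalent to O(reject_voucher).
Premise 6 is O(flag_specimen → not reject_voucher); contrapositively O(reject_voucher → not flag_specimen). Since O(reject_voucher) holds, K gives O(not flag_specimen).
Premise 5, O(renew_ballot → flag_specimen), contraposes to O(not flag_specimen → not renew_ballot); with O(not flag_specimen) we get O(not renew_ballot).
Premise 3 is O(not seal_request → renew_ballot); contrapositively O(not renew_ballot → seal_request). Since O(not renew_ballot) holds, K gives O(seal_request).
The contrapositive of premise 8 (O(not adjourn_session → not seal_request)) is O(seal_request → adjourn_session), and O(seal_request) is already established, so O(adjourn_session).
So O(adjourn_session) holds — adjourn_session is obligatory. None of the other listed options is made obligatory by any chain of premises.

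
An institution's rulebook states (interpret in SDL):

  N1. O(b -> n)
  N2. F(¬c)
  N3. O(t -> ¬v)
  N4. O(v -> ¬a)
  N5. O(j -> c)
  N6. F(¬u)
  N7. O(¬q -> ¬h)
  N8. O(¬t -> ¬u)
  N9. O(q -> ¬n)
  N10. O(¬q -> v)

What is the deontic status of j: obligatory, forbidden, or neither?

Neither

Premise 5 is O(j -> c); even if O(c) held, inferring O(j) would be affirming the consequent — invalid.
No premise or chain of K-axiom applications forces O(j), and none forces O(¬j). So j is neither obligatory nor forbidden under these norms.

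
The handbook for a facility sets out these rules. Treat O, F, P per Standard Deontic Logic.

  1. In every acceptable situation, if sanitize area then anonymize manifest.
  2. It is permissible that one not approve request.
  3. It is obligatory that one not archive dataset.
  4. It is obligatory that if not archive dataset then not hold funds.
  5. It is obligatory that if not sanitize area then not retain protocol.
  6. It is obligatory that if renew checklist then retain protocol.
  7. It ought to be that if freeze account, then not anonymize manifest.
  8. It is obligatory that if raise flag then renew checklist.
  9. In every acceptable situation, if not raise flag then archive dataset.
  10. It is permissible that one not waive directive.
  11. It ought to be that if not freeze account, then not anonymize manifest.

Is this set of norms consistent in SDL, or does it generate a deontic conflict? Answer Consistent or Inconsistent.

By case analysis on freeze_account: premise 7 gives O(freeze_account → ¬anonymize_manifest) and premise 11 gives O(¬freeze_account → ¬anonymize_manifest), so O(¬anonymize_manifest) either way.
Premise 1, O(sanitize_area → anonymize_manifest), contraposes to O(¬anonymize_manifest → ¬sanitize_area); with O(¬anonymize_manifest) we get O(¬sanitize_area).
Applying K to premise 5 (O(¬sanitize_area → ¬retain_protocol)) and O(¬sanitize_area) yields O(¬retain_protocol).
The contrapositive of premise 6 (O(renew_checklist → retain_protocol)) is O(¬retain_protocol → ¬renew_checklist), and O(¬retain_protocol) is already established, so O(¬renew_checklist).
Premise 8, O(raise_flag → renew_checklist), contraposes to O(¬renew_checklist → ¬raise_flag); with O(¬renew_checklist) we get O(¬raise_flag).
Premise 9 is O(¬raise_flag → archive_dataset); since O(¬raise_flag), deontic closure gives O(archive_dataset).
But premise 3 directly asserts O(¬archive_dataset).
We now have both O(archive_dataset) and O(¬archive_dataset) — archive_dataset is simultaneously obligatory and forbidden, violating the D-axiom.

Inconsistent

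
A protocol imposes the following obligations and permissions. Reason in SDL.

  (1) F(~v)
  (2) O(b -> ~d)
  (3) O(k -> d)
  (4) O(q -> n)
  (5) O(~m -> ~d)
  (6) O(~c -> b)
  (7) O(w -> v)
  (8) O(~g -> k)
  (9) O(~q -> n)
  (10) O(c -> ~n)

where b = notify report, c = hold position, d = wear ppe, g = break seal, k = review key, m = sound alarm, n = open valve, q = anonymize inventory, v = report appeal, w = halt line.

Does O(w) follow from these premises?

Premise 7 is O(w -> v); even if O(v) held, inferring O(w) would be affirming the consequent — invalid.
No other premise forces O(w). An ideal world satisfying every premise can still have w false, so O(w) is not derivable.

No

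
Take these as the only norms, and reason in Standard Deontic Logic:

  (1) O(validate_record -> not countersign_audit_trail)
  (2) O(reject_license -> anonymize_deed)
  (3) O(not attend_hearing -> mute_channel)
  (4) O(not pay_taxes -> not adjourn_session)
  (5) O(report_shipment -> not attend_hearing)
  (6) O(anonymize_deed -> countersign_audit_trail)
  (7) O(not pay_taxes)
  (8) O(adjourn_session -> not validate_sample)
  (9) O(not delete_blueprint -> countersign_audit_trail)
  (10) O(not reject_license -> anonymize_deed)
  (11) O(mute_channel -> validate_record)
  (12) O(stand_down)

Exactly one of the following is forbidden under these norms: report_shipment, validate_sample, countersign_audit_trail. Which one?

Premises 2 and 10 are O(reject_license -> anonymize_deed) and O(not reject_license -> anonymize_deed); every ideal world satisfies reject_license or not reject_license, so in either case anonymize_deed holds — hence O(anonymize_deed).
With premise 6, O(anonymize_deed -> countersign_audit_trail), the K-axiom yields O(countersign_audit_trail).
Premise 1, O(validate_record -> not countersign_audit_trail), contraposes to O(countersign_audit_trail -> not validate_record); with O(countersign_audit_trail) we get O(not validate_record).
Premise 11 is O(mute_channel -> validate_record); contrapositively O(not validate_record -> not mute_channel). Since O(not validate_record) holds, K gives O(not mute_channel).
The contrapositive of premise 3 (O(not attend_hearing -> mute_channel)) is O(not mute_channel -> attend_hearing), and O(not mute_channel) is already established, so O(attend_hearing).
Premise 5 is O(report_shipment -> not attend_hearing); contrapositively O(attend_hearing -> not report_shipment). Since O(attend_hearing) holds, K gives O(not report_shipment).
So O(not report_shipment) holds, i.e. report_shipment is forbidden. None of the other listed options is forbidden under the premises.

report_shipment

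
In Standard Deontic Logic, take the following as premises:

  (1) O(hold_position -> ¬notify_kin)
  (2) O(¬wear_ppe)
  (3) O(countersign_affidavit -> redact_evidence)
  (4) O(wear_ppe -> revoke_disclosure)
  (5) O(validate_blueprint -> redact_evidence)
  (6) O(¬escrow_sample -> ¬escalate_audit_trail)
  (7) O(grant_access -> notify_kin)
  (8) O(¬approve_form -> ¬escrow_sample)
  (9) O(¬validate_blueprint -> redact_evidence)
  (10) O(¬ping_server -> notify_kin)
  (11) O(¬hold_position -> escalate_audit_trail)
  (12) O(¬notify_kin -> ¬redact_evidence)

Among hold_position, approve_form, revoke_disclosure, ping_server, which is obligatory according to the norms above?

approve_form

Premises 5 and 9 cover both cases: O(validate_blueprint -> redact_evidence) and O(¬validate_blueprint -> redact_evidence). Since validate_blueprint ∨ ¬validate_blueprint is a tautology, O(redact_evidence) follows.
Premise 12 is O(¬notify_kin -> ¬redact_evidence); contrapositively O(redact_evidence -> notify_kin). Since O(redact_evidence) holds, K gives O(notify_kin).
The contrapositive of premise 1 (O(hold_position -> ¬notify_kin)) is O(notify_kin -> ¬hold_position), and O(notify_kin) is already established, so O(¬hold_position).
From O(¬hold_position) and premise 11, O(¬hold_position -> escalate_audit_trail), we obtain O(escalate_audit_trail).
Premise 6, O(¬escrow_sample -> ¬escalate_audit_trail), contraposes to O(escalate_audit_trail -> escrow_sample); with O(escalate_audit_trail) we get O(escrow_sample).
Premise 8 is O(¬approve_form -> ¬escrow_sample); contrapositively O(escrow_sample -> approve_form). Since O(escrow_sample) holds, K gives O(approve_form).
So O(approve_form) holds — approve_form is obligatory. None of the other listed options is made obligatory by any chain of premises.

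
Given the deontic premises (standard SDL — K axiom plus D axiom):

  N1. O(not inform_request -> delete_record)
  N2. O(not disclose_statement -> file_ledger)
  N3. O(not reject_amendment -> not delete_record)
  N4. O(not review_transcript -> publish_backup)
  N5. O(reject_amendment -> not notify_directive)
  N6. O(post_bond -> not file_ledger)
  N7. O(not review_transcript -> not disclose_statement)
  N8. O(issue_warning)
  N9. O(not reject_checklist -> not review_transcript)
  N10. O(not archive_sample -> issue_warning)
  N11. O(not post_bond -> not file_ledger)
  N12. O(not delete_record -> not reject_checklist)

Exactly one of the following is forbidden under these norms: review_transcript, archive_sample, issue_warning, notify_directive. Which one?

notify_directive

Premises 6 and 11 are O(post_bond -> not file_ledger) and O(not post_bond -> not file_ledger); every ideal world satisfies post_bond or not post_bond, so in either case not file_ledger holds — hence O(not file_ledger).
Premise 2, O(not disclose_statement -> file_ledger), contraposes to O(not file_ledger -> disclose_statement); with O(not file_ledger) we get O(disclose_statement).
Premise 7, O(not review_transcript -> not disclose_statement), contraposes to O(disclose_statement -> review_transcript); with O(disclose_statement) we get O(review_transcript).
Premise 9, O(not reject_checklist -> not review_transcript), contraposes to O(review_transcript -> reject_checklist); with O(review_transcript) we get O(reject_checklist).
The contrapositive of premise 12 (O(not delete_record -> not reject_checklist)) is O(reject_checklist -> delete_record), and O(reject_checklist) is already established, so O(delete_record).
Premise 3 is O(not reject_amendment -> not delete_record); contrapositively O(delete_record -> reject_amendment). Since O(delete_record) holds, K gives O(reject_amendment).
Premise 5 is O(reject_amendment -> not notify_directive); since O(reject_amendment), deontic closure gives O(not notify_directive).
So O(not notify_directive) holds, i.e. notify_directive is forbidden. None of the other listed options is forbidden under the premises.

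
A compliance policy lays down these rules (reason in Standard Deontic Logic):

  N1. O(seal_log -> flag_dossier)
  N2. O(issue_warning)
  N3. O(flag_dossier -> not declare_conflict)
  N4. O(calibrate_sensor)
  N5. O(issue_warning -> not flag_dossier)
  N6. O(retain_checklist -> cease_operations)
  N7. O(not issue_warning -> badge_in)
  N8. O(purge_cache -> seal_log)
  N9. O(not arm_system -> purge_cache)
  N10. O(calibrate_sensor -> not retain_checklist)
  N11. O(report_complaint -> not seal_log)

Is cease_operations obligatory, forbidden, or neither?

Premise 6 is O(retain_checklist -> cease_operations), but O(retain_checklist) is not derivable from the premises, so it does not yield O(cease_operations).
No premise or chain of K-axiom applications forces O(cease_operations), and none forces O(not cease_operations). So cease_operations is neither obligatory nor forbidden under these norms.

Neither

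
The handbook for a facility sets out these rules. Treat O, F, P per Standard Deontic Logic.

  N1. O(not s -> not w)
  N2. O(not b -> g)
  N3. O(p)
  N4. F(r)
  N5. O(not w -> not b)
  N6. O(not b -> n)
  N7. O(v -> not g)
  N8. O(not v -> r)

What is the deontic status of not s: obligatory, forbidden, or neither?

Forbidden

F(r) at premise 4 means O(not r).
Premise 8 is O(not v -> r); contrapositively O(not r -> v). Since O(not r) holds, K gives O(v).
From O(v) and premise 7, O(v -> not g), we obtain O(not g).
Premise 2, O(not b -> g), contraposes to O(not g -> b); with O(not g) we get O(b).
Premise 5, O(not w -> not b), contraposes to O(b -> w); with O(b) we get O(w).
Premise 1, O(not s -> not w), contraposes to O(w -> s); with O(w) we get O(s).
Premises 3, 6 do not contribute to this derivation.
Thus O(s), which is F(not s): not s is forbidden.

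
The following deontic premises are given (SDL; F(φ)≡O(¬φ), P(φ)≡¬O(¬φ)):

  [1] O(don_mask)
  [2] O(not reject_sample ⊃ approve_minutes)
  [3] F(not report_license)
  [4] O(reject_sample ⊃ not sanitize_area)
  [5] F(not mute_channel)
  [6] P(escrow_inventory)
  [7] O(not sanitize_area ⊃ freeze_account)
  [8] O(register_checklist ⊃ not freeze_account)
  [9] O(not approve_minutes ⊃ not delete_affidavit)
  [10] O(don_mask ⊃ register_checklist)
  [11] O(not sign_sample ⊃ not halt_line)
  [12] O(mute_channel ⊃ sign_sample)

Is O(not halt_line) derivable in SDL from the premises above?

No

Premise 11 is O(not sign_sample ⊃ not halt_line), but O(not sign_sample) is not derivable from the premises, so it does not yield O(not halt_line).
No other premise forces O(not halt_line). An ideal world satisfying every premise can still have not halt_line false, so O(not halt_line) is not derivable.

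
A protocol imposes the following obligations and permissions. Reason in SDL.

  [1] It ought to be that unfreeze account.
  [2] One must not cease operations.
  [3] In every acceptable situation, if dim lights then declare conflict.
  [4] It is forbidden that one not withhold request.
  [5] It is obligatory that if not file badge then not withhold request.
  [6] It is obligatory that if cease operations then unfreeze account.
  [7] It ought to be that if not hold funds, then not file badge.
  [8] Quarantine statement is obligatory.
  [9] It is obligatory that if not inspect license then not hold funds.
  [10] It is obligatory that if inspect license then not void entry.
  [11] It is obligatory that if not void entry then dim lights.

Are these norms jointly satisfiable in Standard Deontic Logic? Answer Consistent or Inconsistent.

Consistent

Premise 6 is O(cease_operations → unfreeze_account); even if O(unfreeze_account) held, inferring O(cease_operations) would be affirming the consequent — invalid.
So O(cease_operations) is not derivable, and the apparent clash with O(¬cease_operations) does not arise.
A world satisfying every obligation exists (e.g. cease_operations=false, declare_conflict=true, dim_lights=true, file_badge=true, hold_funds=true, inspect_license=true, quarantine_statement=true, unfreeze_account=true, void_entry=false, withhold_request=true); no atom is both obligatory and forbidden, so the set is consistent.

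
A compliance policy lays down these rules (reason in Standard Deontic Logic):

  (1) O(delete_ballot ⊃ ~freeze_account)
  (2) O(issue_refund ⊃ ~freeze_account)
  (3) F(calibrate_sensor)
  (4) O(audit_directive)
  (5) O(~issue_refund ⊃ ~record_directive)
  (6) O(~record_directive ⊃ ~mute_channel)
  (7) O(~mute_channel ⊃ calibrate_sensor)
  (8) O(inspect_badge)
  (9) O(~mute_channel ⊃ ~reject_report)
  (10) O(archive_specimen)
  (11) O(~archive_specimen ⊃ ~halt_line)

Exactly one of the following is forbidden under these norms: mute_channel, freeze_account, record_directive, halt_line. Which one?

F(calibrate_sensor) at premise 3 means O(~calibrate_sensor).
The contrapositive of premise 7 (O(~mute_channel ⊃ calibrate_sensor)) is O(~calibrate_sensor ⊃ mute_channel), and O(~calibrate_sensor) is already established, so O(mute_channel).
The contrapositive of premise 6 (O(~record_directive ⊃ ~mute_channel)) is O(mute_channel ⊃ record_directive), and O(mute_channel) is already established, so O(record_directive).
The contrapositive of premise 5 (O(~issue_refund ⊃ ~record_directive)) is O(record_directive ⊃ issue_refund), and O(record_directive) is already established, so O(issue_refund).
With premise 2, O(issue_refund ⊃ ~freeze_account), the K-axiom yields O(~freeze_account).
So O(~freeze_account) holds, i.e. freeze_account is forbidden. None of the other listed options is forbidden under the premises.

freeze_account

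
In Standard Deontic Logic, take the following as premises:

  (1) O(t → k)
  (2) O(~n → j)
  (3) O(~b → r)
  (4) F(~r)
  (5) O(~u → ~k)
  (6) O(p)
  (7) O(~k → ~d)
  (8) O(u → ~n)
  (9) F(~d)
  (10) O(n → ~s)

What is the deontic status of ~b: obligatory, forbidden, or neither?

Premise 3 is O(~b → r); even if O(r) held, inferring O(~b) would be affirming the consequent — invalid.
No premise or chain of K-axiom applications forces O(~b), and none forces O(b). So ~b is neither obligatory nor forbidden under these norms.

Neither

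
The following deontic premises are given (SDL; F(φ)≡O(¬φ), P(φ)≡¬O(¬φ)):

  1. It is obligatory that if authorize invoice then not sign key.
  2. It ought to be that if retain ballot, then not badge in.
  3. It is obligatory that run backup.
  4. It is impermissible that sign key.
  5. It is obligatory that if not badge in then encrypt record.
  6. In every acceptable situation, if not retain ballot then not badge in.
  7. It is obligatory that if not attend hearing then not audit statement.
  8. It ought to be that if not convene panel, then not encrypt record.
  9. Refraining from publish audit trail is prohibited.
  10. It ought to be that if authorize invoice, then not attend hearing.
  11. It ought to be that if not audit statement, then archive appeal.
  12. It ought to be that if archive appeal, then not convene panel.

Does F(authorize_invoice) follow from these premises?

Yes

Premises 2 and 6 cover both cases: O(retain_ballot → ¬badge_in) and O(¬retain_ballot → ¬badge_in). Since retain_ballot ∨ ¬retain_ballot is a tautology, O(¬badge_in) follows.
Applying K to premise 5 (O(¬badge_in → encrypt_record)) and O(¬badge_in) yields O(encrypt_record).
Premise 8 is O(¬convene_panel → ¬encrypt_record); contrapositively O(encrypt_record → convene_panel). Since O(encrypt_record) holds, K gives O(convene_panel).
Premise 12, O(archive_appeal → ¬convene_panel), contraposes to O(convene_panel → ¬archive_appeal); with O(convene_panel) we get O(¬archive_appeal).
Premise 11 is O(¬audit_statement → archive_appeal); contrapositively O(¬archive_appeal → audit_statement). Since O(¬archive_appeal) holds, K gives O(audit_statement).
Premise 7, O(¬attend_hearing → ¬audit_statement), contraposes to O(audit_statement → attend_hearing); with O(audit_statement) we get O(attend_hearing).
The contrapositive of premise 10 (O(authorize_invoice → ¬attend_hearing)) is O(attend_hearing → ¬authorize_invoice), and O(attend_hearing) is already established, so O(¬authorize_invoice).
Premises 1, 3, 4, 9 do not contribute to this derivation.
So O(¬authorize_invoice) holds, i.e. F(authorize_invoice). The claim follows.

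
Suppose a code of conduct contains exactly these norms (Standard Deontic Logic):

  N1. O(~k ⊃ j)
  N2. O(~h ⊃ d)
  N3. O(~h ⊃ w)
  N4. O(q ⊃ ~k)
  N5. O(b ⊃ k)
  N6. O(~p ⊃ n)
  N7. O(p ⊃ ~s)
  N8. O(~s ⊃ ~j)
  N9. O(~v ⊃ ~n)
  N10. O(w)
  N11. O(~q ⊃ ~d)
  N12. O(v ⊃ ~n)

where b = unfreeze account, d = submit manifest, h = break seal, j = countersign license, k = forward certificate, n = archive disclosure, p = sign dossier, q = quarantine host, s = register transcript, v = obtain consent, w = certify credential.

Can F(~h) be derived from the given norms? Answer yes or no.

Premises 9 and 12 are O(~v ⊃ ~n) and O(v ⊃ ~n); every ideal world satisfies ~v or v, so in either case ~n holds — hence O(~n).
The contrapositive of premise 6 (O(~p ⊃ n)) is O(~n ⊃ p), and O(~n) is already established, so O(p).
With premise 7, O(p ⊃ ~s), the K-axiom yields O(~s).
Applying K to premise 8 (O(~s ⊃ ~j)) and O(~s) yields O(~j).
Premise 1 is O(~k ⊃ j); contrapositively O(~j ⊃ k). Since O(~j) holds, K gives O(k).
Premise 4, O(q ⊃ ~k), contraposes to O(k ⊃ ~q); with O(k) we get O(~q).
Premise 11 is O(~q ⊃ ~d); since O(~q), deontic closure gives O(~d).
Premise 2 is O(~h ⊃ d); contrapositively O(~d ⊃ h). Since O(~d) holds, K gives O(h).
Premises 3, 5, 10 do not contribute to this derivation.
So O(h) holds, i.e. F(~h). The claim follows.

Yes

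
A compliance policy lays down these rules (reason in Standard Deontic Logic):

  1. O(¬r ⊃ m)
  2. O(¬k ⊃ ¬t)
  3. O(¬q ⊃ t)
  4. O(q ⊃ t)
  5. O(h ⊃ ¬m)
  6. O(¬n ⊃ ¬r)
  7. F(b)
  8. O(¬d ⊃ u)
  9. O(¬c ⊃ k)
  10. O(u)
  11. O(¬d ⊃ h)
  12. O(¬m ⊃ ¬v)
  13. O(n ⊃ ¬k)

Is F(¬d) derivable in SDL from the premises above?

Premises 3 and 4 cover both cases: O(¬q ⊃ t) and O(q ⊃ t). Since ¬q ∨ q is a tautology, O(t) follows.
The contrapositive of premise 2 (O(¬k ⊃ ¬t)) is O(t ⊃ k), and O(t) is already established, so O(k).
Premise 13, O(n ⊃ ¬k), contraposes to O(k ⊃ ¬n); with O(k) we get O(¬n).
From O(¬n) and premise 6, O(¬n ⊃ ¬r), we obtain O(¬r).
With premise 1, O(¬r ⊃ m), the K-axiom yields O(m).
Premise 5, O(h ⊃ ¬m), contraposes to O(m ⊃ ¬h); with O(m) we get O(¬h).
Premise 11 is O(¬d ⊃ h); contrapositively O(¬h ⊃ d). Since O(¬h) holds, K gives O(d).
Premises 7, 8, 9, 10, 12 do not contribute to this derivation.
So O(d) holds, i.e. F(¬d). The claim follows.

Yes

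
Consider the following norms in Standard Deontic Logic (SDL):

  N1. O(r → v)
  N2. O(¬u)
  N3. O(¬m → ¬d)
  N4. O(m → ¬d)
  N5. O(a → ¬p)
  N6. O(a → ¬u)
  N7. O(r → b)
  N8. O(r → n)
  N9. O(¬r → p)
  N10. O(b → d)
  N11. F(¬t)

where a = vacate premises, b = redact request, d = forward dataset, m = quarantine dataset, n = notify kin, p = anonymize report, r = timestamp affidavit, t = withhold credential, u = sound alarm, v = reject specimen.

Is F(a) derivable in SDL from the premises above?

Yes

Premises 3 and 4 are O(¬m → ¬d) and O(m → ¬d); every ideal world satisfies ¬m or m, so in either case ¬d holds — hence O(¬d).
The contrapositive of premise 10 (O(b → d)) is O(¬d → ¬b), and O(¬d) is already established, so O(¬b).
Premise 7, O(r → b), contraposes to O(¬b → ¬r); with O(¬b) we get O(¬r).
From O(¬r) and premise 9, O(¬r → p), we obtain O(p).
The contrapositive of premise 5 (O(a → ¬p)) is O(p → ¬a), and O(p) is already established, so O(¬a).
Premises 1, 2, 6, 8, 11 do not contribute to this derivation.
So O(¬a) holds, i.e. F(a). The claim follows.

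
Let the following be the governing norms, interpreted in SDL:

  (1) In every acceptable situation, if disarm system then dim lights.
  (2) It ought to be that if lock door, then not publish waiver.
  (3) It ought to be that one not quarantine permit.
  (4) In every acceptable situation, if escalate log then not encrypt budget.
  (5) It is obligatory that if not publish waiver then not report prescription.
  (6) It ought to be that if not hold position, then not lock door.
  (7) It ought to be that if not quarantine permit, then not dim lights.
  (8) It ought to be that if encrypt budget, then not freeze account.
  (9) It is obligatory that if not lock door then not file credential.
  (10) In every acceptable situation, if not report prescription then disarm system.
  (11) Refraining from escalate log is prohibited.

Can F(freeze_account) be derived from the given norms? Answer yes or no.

Premise 8 is O(encrypt_budget → ¬freeze_account), but O(encrypt_budget) is not derivable from the premises, so it does not yield O(¬freeze_account).
No other premise forces O(¬freeze_account). An ideal world satisfying every premise can still have freeze_account true, so F(freeze_account) is not derivable.

No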